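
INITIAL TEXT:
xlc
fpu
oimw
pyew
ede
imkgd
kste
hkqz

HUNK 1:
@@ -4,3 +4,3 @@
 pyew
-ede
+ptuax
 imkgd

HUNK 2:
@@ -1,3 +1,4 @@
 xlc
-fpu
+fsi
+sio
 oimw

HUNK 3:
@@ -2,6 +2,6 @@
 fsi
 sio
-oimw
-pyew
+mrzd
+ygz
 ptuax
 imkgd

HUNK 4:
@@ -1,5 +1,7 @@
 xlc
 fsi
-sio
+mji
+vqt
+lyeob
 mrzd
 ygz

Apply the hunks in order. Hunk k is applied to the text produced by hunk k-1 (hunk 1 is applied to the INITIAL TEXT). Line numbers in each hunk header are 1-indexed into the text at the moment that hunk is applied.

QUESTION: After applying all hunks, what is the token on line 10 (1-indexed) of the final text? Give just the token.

Hunk 1: at line 4 remove [ede] add [ptuax] -> 8 lines: xlc fpu oimw pyew ptuax imkgd kste hkqz
Hunk 2: at line 1 remove [fpu] add [fsi,sio] -> 9 lines: xlc fsi sio oimw pyew ptuax imkgd kste hkqz
Hunk 3: at line 2 remove [oimw,pyew] add [mrzd,ygz] -> 9 lines: xlc fsi sio mrzd ygz ptuax imkgd kste hkqz
Hunk 4: at line 1 remove [sio] add [mji,vqt,lyeob] -> 11 lines: xlc fsi mji vqt lyeob mrzd ygz ptuax imkgd kste hkqz
Final line 10: kste

Answer: kste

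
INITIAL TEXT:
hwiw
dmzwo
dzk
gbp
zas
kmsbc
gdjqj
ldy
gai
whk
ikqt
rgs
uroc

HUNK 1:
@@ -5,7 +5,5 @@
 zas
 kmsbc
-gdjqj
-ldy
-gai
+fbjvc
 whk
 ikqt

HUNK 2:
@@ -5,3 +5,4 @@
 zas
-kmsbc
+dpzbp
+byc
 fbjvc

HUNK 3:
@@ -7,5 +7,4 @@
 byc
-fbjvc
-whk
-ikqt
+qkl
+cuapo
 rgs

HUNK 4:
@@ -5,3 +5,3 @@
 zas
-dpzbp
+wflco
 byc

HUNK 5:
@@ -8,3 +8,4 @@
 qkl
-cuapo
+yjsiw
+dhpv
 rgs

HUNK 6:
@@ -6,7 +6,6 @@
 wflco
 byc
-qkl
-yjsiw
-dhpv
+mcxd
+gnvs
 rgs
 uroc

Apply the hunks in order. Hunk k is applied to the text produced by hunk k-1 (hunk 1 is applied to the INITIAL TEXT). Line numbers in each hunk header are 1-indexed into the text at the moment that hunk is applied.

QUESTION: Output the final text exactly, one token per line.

Hunk 1: at line 5 remove [gdjqj,ldy,gai] add [fbjvc] -> 11 lines: hwiw dmzwo dzk gbp zas kmsbc fbjvc whk ikqt rgs uroc
Hunk 2: at line 5 remove [kmsbc] add [dpzbp,byc] -> 12 lines: hwiw dmzwo dzk gbp zas dpzbp byc fbjvc whk ikqt rgs uroc
Hunk 3: at line 7 remove [fbjvc,whk,ikqt] add [qkl,cuapo] -> 11 lines: hwiw dmzwo dzk gbp zas dpzbp byc qkl cuapo rgs uroc
Hunk 4: at line 5 remove [dpzbp] add [wflco] -> 11 lines: hwiw dmzwo dzk gbp zas wflco byc qkl cuapo rgs uroc
Hunk 5: at line 8 remove [cuapo] add [yjsiw,dhpv] -> 12 lines: hwiw dmzwo dzk gbp zas wflco byc qkl yjsiw dhpv rgs uroc
Hunk 6: at line 6 remove [qkl,yjsiw,dhpv] add [mcxd,gnvs] -> 11 lines: hwiw dmzwo dzk gbp zas wflco byc mcxd gnvs rgs uroc

Answer: hwiw
dmzwo
dzk
gbp
zas
wflco
byc
mcxd
gnvs
rgs
uroc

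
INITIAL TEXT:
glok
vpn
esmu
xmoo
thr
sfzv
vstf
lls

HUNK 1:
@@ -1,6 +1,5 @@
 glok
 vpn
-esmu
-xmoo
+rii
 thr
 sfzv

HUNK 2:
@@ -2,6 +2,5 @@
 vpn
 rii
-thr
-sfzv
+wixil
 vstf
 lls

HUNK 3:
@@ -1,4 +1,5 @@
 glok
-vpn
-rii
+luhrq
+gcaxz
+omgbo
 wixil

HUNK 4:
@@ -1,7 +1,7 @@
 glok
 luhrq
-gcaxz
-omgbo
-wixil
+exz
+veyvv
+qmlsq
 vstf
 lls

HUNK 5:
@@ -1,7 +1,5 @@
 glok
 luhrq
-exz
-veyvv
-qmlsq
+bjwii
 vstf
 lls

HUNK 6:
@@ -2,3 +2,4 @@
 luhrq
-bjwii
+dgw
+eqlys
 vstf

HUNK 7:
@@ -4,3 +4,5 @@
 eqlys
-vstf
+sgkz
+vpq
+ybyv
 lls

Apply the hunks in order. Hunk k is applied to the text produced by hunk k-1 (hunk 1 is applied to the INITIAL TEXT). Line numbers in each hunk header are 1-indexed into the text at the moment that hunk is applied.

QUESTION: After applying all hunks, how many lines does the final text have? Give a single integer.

Hunk 1: at line 1 remove [esmu,xmoo] add [rii] -> 7 lines: glok vpn rii thr sfzv vstf lls
Hunk 2: at line 2 remove [thr,sfzv] add [wixil] -> 6 lines: glok vpn rii wixil vstf lls
Hunk 3: at line 1 remove [vpn,rii] add [luhrq,gcaxz,omgbo] -> 7 lines: glok luhrq gcaxz omgbo wixil vstf lls
Hunk 4: at line 1 remove [gcaxz,omgbo,wixil] add [exz,veyvv,qmlsq] -> 7 lines: glok luhrq exz veyvv qmlsq vstf lls
Hunk 5: at line 1 remove [exz,veyvv,qmlsq] add [bjwii] -> 5 lines: glok luhrq bjwii vstf lls
Hunk 6: at line 2 remove [bjwii] add [dgw,eqlys] -> 6 lines: glok luhrq dgw eqlys vstf lls
Hunk 7: at line 4 remove [vstf] add [sgkz,vpq,ybyv] -> 8 lines: glok luhrq dgw eqlys sgkz vpq ybyv lls
Final line count: 8

Answer: 8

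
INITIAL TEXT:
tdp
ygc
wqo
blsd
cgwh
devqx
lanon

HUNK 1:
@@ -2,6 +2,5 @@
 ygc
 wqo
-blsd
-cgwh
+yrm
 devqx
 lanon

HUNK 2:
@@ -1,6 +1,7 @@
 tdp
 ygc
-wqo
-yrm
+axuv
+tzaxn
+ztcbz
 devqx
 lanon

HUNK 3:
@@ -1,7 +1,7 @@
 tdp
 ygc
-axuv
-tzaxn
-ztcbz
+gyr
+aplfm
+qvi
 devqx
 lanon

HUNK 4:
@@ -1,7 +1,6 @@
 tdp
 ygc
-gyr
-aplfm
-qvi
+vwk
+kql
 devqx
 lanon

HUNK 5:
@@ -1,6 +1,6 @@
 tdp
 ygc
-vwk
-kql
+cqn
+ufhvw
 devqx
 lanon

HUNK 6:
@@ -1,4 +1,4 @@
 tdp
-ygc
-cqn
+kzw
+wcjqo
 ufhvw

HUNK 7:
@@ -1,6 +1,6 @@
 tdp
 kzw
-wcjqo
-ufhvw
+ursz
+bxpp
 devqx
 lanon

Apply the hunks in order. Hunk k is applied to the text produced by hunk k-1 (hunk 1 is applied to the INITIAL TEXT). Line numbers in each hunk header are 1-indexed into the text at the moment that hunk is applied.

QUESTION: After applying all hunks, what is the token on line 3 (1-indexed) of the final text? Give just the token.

Hunk 1: at line 2 remove [blsd,cgwh] add [yrm] -> 6 lines: tdp ygc wqo yrm devqx lanon
Hunk 2: at line 1 remove [wqo,yrm] add [axuv,tzaxn,ztcbz] -> 7 lines: tdp ygc axuv tzaxn ztcbz devqx lanon
Hunk 3: at line 1 remove [axuv,tzaxn,ztcbz] add [gyr,aplfm,qvi] -> 7 lines: tdp ygc gyr aplfm qvi devqx lanon
Hunk 4: at line 1 remove [gyr,aplfm,qvi] add [vwk,kql] -> 6 lines: tdp ygc vwk kql devqx lanon
Hunk 5: at line 1 remove [vwk,kql] add [cqn,ufhvw] -> 6 lines: tdp ygc cqn ufhvw devqx lanon
Hunk 6: at line 1 remove [ygc,cqn] add [kzw,wcjqo] -> 6 lines: tdp kzw wcjqo ufhvw devqx lanon
Hunk 7: at line 1 remove [wcjqo,ufhvw] add [ursz,bxpp] -> 6 lines: tdp kzw ursz bxpp devqx lanon
Final line 3: ursz

Answer: ursz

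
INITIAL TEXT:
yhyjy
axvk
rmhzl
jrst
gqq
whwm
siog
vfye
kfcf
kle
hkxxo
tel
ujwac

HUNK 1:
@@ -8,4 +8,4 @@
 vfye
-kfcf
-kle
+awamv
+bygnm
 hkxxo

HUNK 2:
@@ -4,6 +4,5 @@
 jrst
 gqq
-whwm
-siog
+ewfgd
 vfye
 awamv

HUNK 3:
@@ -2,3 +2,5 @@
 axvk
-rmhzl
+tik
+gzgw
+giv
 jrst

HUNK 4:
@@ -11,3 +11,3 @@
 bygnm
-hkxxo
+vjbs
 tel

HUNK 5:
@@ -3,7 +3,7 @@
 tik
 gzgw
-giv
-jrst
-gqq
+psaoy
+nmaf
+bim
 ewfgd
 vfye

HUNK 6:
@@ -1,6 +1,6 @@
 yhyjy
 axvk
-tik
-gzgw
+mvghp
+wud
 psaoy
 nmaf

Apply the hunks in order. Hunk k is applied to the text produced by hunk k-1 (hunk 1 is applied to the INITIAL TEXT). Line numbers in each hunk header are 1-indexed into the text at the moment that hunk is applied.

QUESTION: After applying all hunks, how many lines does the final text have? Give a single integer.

Answer: 14

Derivation:
Hunk 1: at line 8 remove [kfcf,kle] add [awamv,bygnm] -> 13 lines: yhyjy axvk rmhzl jrst gqq whwm siog vfye awamv bygnm hkxxo tel ujwac
Hunk 2: at line 4 remove [whwm,siog] add [ewfgd] -> 12 lines: yhyjy axvk rmhzl jrst gqq ewfgd vfye awamv bygnm hkxxo tel ujwac
Hunk 3: at line 2 remove [rmhzl] add [tik,gzgw,giv] -> 14 lines: yhyjy axvk tik gzgw giv jrst gqq ewfgd vfye awamv bygnm hkxxo tel ujwac
Hunk 4: at line 11 remove [hkxxo] add [vjbs] -> 14 lines: yhyjy axvk tik gzgw giv jrst gqq ewfgd vfye awamv bygnm vjbs tel ujwac
Hunk 5: at line 3 remove [giv,jrst,gqq] add [psaoy,nmaf,bim] -> 14 lines: yhyjy axvk tik gzgw psaoy nmaf bim ewfgd vfye awamv bygnm vjbs tel ujwac
Hunk 6: at line 1 remove [tik,gzgw] add [mvghp,wud] -> 14 lines: yhyjy axvk mvghp wud psaoy nmaf bim ewfgd vfye awamv bygnm vjbs tel ujwac
Final line count: 14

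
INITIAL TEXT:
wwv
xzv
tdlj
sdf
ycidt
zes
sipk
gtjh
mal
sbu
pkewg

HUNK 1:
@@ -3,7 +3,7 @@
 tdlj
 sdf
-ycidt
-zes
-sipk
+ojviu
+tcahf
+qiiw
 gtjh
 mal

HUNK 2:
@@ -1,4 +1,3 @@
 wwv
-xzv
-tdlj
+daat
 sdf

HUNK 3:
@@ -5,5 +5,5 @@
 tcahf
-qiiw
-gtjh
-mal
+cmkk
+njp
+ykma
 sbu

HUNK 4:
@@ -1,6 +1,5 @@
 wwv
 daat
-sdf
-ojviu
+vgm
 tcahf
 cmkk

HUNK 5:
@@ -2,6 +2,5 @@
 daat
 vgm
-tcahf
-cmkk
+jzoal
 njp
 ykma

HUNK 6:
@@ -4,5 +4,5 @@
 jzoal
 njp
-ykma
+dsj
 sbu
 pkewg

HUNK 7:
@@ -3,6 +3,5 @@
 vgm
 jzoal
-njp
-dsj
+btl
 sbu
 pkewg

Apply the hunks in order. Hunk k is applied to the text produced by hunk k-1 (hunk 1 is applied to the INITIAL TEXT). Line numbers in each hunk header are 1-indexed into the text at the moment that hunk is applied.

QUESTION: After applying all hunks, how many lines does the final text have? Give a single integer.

Answer: 7

Derivation:
Hunk 1: at line 3 remove [ycidt,zes,sipk] add [ojviu,tcahf,qiiw] -> 11 lines: wwv xzv tdlj sdf ojviu tcahf qiiw gtjh mal sbu pkewg
Hunk 2: at line 1 remove [xzv,tdlj] add [daat] -> 10 lines: wwv daat sdf ojviu tcahf qiiw gtjh mal sbu pkewg
Hunk 3: at line 5 remove [qiiw,gtjh,mal] add [cmkk,njp,ykma] -> 10 lines: wwv daat sdf ojviu tcahf cmkk njp ykma sbu pkewg
Hunk 4: at line 1 remove [sdf,ojviu] add [vgm] -> 9 lines: wwv daat vgm tcahf cmkk njp ykma sbu pkewg
Hunk 5: at line 2 remove [tcahf,cmkk] add [jzoal] -> 8 lines: wwv daat vgm jzoal njp ykma sbu pkewg
Hunk 6: at line 4 remove [ykma] add [dsj] -> 8 lines: wwv daat vgm jzoal njp dsj sbu pkewg
Hunk 7: at line 3 remove [njp,dsj] add [btl] -> 7 lines: wwv daat vgm jzoal btl sbu pkewg
Final line count: 7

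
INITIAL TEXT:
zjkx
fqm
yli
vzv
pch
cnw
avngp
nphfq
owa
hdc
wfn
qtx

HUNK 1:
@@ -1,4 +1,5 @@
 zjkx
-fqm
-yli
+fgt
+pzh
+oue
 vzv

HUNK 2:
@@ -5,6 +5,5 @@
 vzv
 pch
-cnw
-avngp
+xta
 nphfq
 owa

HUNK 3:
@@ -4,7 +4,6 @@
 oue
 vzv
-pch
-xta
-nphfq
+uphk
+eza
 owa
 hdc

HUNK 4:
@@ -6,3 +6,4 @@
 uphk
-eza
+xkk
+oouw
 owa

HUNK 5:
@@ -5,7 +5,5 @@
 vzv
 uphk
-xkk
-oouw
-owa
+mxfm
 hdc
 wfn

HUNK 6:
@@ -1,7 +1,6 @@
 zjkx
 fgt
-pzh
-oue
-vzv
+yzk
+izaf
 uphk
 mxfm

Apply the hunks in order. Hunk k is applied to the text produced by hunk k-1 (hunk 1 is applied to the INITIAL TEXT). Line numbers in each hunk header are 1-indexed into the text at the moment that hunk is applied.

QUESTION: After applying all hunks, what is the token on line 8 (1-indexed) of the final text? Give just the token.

Hunk 1: at line 1 remove [fqm,yli] add [fgt,pzh,oue] -> 13 lines: zjkx fgt pzh oue vzv pch cnw avngp nphfq owa hdc wfn qtx
Hunk 2: at line 5 remove [cnw,avngp] add [xta] -> 12 lines: zjkx fgt pzh oue vzv pch xta nphfq owa hdc wfn qtx
Hunk 3: at line 4 remove [pch,xta,nphfq] add [uphk,eza] -> 11 lines: zjkx fgt pzh oue vzv uphk eza owa hdc wfn qtx
Hunk 4: at line 6 remove [eza] add [xkk,oouw] -> 12 lines: zjkx fgt pzh oue vzv uphk xkk oouw owa hdc wfn qtx
Hunk 5: at line 5 remove [xkk,oouw,owa] add [mxfm] -> 10 lines: zjkx fgt pzh oue vzv uphk mxfm hdc wfn qtx
Hunk 6: at line 1 remove [pzh,oue,vzv] add [yzk,izaf] -> 9 lines: zjkx fgt yzk izaf uphk mxfm hdc wfn qtx
Final line 8: wfn

Answer: wfn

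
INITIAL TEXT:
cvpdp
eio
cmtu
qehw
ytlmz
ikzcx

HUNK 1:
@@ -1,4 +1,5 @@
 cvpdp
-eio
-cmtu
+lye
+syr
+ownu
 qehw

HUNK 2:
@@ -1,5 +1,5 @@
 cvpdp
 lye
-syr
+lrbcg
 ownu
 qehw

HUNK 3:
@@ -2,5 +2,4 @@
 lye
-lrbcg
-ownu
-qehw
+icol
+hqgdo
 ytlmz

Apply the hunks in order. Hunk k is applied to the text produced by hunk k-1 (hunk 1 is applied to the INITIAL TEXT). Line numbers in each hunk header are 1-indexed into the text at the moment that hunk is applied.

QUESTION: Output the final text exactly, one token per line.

Answer: cvpdp
lye
icol
hqgdo
ytlmz
ikzcx

Derivation:
Hunk 1: at line 1 remove [eio,cmtu] add [lye,syr,ownu] -> 7 lines: cvpdp lye syr ownu qehw ytlmz ikzcx
Hunk 2: at line 1 remove [syr] add [lrbcg] -> 7 lines: cvpdp lye lrbcg ownu qehw ytlmz ikzcx
Hunk 3: at line 2 remove [lrbcg,ownu,qehw] add [icol,hqgdo] -> 6 lines: cvpdp lye icol hqgdo ytlmz ikzcx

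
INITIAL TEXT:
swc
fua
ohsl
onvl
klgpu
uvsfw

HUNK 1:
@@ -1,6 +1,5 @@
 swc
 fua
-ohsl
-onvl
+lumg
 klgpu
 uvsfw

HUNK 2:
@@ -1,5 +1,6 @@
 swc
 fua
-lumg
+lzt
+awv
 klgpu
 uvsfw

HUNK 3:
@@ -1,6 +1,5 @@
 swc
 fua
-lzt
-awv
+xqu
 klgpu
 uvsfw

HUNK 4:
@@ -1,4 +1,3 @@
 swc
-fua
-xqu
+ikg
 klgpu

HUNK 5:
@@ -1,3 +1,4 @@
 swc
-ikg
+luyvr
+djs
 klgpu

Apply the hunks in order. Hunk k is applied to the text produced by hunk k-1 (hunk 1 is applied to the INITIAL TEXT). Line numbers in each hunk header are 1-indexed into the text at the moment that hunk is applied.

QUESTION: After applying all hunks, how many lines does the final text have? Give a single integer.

Answer: 5

Derivation:
Hunk 1: at line 1 remove [ohsl,onvl] add [lumg] -> 5 lines: swc fua lumg klgpu uvsfw
Hunk 2: at line 1 remove [lumg] add [lzt,awv] -> 6 lines: swc fua lzt awv klgpu uvsfw
Hunk 3: at line 1 remove [lzt,awv] add [xqu] -> 5 lines: swc fua xqu klgpu uvsfw
Hunk 4: at line 1 remove [fua,xqu] add [ikg] -> 4 lines: swc ikg klgpu uvsfw
Hunk 5: at line 1 remove [ikg] add [luyvr,djs] -> 5 lines: swc luyvr djs klgpu uvsfw
Final line count: 5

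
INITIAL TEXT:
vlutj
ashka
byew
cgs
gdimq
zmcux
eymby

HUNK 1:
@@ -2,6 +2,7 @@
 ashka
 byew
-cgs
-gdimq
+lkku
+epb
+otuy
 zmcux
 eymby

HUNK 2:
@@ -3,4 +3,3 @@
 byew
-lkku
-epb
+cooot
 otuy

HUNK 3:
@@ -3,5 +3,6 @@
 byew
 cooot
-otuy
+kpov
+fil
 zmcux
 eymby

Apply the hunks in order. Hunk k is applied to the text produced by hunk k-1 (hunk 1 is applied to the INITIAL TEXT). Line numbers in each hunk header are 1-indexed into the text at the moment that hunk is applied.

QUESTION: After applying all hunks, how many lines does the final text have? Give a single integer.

Answer: 8

Derivation:
Hunk 1: at line 2 remove [cgs,gdimq] add [lkku,epb,otuy] -> 8 lines: vlutj ashka byew lkku epb otuy zmcux eymby
Hunk 2: at line 3 remove [lkku,epb] add [cooot] -> 7 lines: vlutj ashka byew cooot otuy zmcux eymby
Hunk 3: at line 3 remove [otuy] add [kpov,fil] -> 8 lines: vlutj ashka byew cooot kpov fil zmcux eymby
Final line count: 8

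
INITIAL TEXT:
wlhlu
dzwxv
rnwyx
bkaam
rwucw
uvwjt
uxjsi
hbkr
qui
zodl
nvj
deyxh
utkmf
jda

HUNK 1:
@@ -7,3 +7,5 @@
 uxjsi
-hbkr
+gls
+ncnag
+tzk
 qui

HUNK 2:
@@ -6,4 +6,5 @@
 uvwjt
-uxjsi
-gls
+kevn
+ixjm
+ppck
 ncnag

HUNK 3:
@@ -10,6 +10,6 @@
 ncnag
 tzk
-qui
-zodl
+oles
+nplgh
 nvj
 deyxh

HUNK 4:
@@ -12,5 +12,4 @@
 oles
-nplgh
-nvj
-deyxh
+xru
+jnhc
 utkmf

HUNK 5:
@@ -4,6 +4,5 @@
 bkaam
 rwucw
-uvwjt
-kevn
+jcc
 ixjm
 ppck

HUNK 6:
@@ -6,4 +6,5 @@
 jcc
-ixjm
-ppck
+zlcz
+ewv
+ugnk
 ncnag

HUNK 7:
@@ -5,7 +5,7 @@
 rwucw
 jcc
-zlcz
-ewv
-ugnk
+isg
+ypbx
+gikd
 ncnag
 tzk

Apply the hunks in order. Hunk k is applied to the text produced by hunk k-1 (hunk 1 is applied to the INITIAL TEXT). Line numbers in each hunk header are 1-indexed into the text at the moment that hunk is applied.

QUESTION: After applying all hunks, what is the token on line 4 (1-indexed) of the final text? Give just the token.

Answer: bkaam

Derivation:
Hunk 1: at line 7 remove [hbkr] add [gls,ncnag,tzk] -> 16 lines: wlhlu dzwxv rnwyx bkaam rwucw uvwjt uxjsi gls ncnag tzk qui zodl nvj deyxh utkmf jda
Hunk 2: at line 6 remove [uxjsi,gls] add [kevn,ixjm,ppck] -> 17 lines: wlhlu dzwxv rnwyx bkaam rwucw uvwjt kevn ixjm ppck ncnag tzk qui zodl nvj deyxh utkmf jda
Hunk 3: at line 10 remove [qui,zodl] add [oles,nplgh] -> 17 lines: wlhlu dzwxv rnwyx bkaam rwucw uvwjt kevn ixjm ppck ncnag tzk oles nplgh nvj deyxh utkmf jda
Hunk 4: at line 12 remove [nplgh,nvj,deyxh] add [xru,jnhc] -> 16 lines: wlhlu dzwxv rnwyx bkaam rwucw uvwjt kevn ixjm ppck ncnag tzk oles xru jnhc utkmf jda
Hunk 5: at line 4 remove [uvwjt,kevn] add [jcc] -> 15 lines: wlhlu dzwxv rnwyx bkaam rwucw jcc ixjm ppck ncnag tzk oles xru jnhc utkmf jda
Hunk 6: at line 6 remove [ixjm,ppck] add [zlcz,ewv,ugnk] -> 16 lines: wlhlu dzwxv rnwyx bkaam rwucw jcc zlcz ewv ugnk ncnag tzk oles xru jnhc utkmf jda
Hunk 7: at line 5 remove [zlcz,ewv,ugnk] add [isg,ypbx,gikd] -> 16 lines: wlhlu dzwxv rnwyx bkaam rwucw jcc isg ypbx gikd ncnag tzk oles xru jnhc utkmf jda
Final line 4: bkaam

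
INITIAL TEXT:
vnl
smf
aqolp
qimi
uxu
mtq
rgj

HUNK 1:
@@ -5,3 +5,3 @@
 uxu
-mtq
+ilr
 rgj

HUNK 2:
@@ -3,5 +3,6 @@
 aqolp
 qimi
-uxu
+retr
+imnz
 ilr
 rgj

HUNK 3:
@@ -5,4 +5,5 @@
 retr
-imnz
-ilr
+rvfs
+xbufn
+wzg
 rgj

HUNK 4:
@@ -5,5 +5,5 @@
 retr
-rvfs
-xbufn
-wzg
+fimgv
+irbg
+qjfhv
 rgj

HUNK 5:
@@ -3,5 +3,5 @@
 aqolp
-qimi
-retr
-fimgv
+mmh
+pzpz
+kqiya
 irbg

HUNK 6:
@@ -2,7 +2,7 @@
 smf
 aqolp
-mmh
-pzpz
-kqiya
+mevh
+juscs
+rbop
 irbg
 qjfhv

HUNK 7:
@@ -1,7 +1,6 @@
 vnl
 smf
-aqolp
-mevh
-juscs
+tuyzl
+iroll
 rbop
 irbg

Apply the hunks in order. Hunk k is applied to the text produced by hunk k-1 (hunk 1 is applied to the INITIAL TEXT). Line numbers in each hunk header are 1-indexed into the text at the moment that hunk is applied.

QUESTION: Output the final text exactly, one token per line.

Answer: vnl
smf
tuyzl
iroll
rbop
irbg
qjfhv
rgj

Derivation:
Hunk 1: at line 5 remove [mtq] add [ilr] -> 7 lines: vnl smf aqolp qimi uxu ilr rgj
Hunk 2: at line 3 remove [uxu] add [retr,imnz] -> 8 lines: vnl smf aqolp qimi retr imnz ilr rgj
Hunk 3: at line 5 remove [imnz,ilr] add [rvfs,xbufn,wzg] -> 9 lines: vnl smf aqolp qimi retr rvfs xbufn wzg rgj
Hunk 4: at line 5 remove [rvfs,xbufn,wzg] add [fimgv,irbg,qjfhv] -> 9 lines: vnl smf aqolp qimi retr fimgv irbg qjfhv rgj
Hunk 5: at line 3 remove [qimi,retr,fimgv] add [mmh,pzpz,kqiya] -> 9 lines: vnl smf aqolp mmh pzpz kqiya irbg qjfhv rgj
Hunk 6: at line 2 remove [mmh,pzpz,kqiya] add [mevh,juscs,rbop] -> 9 lines: vnl smf aqolp mevh juscs rbop irbg qjfhv rgj
Hunk 7: at line 1 remove [aqolp,mevh,juscs] add [tuyzl,iroll] -> 8 lines: vnl smf tuyzl iroll rbop irbg qjfhv rgj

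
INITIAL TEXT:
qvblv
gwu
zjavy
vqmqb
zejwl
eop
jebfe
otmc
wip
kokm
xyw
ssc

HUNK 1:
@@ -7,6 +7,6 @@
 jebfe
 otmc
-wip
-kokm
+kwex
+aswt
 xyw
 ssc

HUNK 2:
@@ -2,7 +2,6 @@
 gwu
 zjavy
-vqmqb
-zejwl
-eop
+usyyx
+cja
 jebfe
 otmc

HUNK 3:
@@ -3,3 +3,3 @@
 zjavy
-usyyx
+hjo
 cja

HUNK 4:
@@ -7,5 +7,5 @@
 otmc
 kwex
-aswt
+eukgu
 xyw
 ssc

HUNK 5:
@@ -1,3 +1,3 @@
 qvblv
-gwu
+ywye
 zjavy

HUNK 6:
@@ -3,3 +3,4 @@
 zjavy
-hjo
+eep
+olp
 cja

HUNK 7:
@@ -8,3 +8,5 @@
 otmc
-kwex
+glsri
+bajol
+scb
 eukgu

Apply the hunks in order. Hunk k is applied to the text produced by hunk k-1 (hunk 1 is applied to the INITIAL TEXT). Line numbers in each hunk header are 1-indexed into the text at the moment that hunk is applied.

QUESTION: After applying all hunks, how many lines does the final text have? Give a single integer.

Answer: 14

Derivation:
Hunk 1: at line 7 remove [wip,kokm] add [kwex,aswt] -> 12 lines: qvblv gwu zjavy vqmqb zejwl eop jebfe otmc kwex aswt xyw ssc
Hunk 2: at line 2 remove [vqmqb,zejwl,eop] add [usyyx,cja] -> 11 lines: qvblv gwu zjavy usyyx cja jebfe otmc kwex aswt xyw ssc
Hunk 3: at line 3 remove [usyyx] add [hjo] -> 11 lines: qvblv gwu zjavy hjo cja jebfe otmc kwex aswt xyw ssc
Hunk 4: at line 7 remove [aswt] add [eukgu] -> 11 lines: qvblv gwu zjavy hjo cja jebfe otmc kwex eukgu xyw ssc
Hunk 5: at line 1 remove [gwu] add [ywye] -> 11 lines: qvblv ywye zjavy hjo cja jebfe otmc kwex eukgu xyw ssc
Hunk 6: at line 3 remove [hjo] add [eep,olp] -> 12 lines: qvblv ywye zjavy eep olp cja jebfe otmc kwex eukgu xyw ssc
Hunk 7: at line 8 remove [kwex] add [glsri,bajol,scb] -> 14 lines: qvblv ywye zjavy eep olp cja jebfe otmc glsri bajol scb eukgu xyw ssc
Final line count: 14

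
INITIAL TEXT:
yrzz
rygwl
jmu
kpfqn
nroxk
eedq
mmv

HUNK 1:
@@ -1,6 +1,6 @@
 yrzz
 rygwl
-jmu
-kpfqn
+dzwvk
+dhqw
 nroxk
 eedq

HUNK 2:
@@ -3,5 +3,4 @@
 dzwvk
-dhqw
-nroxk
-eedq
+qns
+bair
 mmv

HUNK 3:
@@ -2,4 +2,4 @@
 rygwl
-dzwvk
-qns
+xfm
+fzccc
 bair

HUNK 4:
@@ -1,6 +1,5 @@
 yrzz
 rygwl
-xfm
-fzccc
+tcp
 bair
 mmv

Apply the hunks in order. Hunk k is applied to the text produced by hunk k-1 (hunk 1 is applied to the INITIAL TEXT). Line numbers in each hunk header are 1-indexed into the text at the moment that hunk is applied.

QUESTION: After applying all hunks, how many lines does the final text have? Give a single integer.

Hunk 1: at line 1 remove [jmu,kpfqn] add [dzwvk,dhqw] -> 7 lines: yrzz rygwl dzwvk dhqw nroxk eedq mmv
Hunk 2: at line 3 remove [dhqw,nroxk,eedq] add [qns,bair] -> 6 lines: yrzz rygwl dzwvk qns bair mmv
Hunk 3: at line 2 remove [dzwvk,qns] add [xfm,fzccc] -> 6 lines: yrzz rygwl xfm fzccc bair mmv
Hunk 4: at line 1 remove [xfm,fzccc] add [tcp] -> 5 lines: yrzz rygwl tcp bair mmv
Final line count: 5

Answer: 5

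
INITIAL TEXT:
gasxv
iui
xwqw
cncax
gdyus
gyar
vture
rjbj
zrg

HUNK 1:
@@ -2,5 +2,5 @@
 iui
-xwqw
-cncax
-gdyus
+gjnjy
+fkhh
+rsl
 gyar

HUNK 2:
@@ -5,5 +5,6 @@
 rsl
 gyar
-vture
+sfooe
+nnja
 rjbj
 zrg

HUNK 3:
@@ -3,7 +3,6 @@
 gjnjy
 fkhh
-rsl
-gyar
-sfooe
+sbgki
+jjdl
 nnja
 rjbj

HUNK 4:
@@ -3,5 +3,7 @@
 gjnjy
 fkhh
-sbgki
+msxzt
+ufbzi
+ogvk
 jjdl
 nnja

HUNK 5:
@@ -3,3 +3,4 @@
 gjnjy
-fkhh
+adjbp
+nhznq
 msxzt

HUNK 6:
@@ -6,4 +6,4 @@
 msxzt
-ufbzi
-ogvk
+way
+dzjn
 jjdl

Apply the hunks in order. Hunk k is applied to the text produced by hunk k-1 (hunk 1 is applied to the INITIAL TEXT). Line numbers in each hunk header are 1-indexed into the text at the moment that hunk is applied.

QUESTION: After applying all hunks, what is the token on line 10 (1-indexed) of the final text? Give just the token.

Hunk 1: at line 2 remove [xwqw,cncax,gdyus] add [gjnjy,fkhh,rsl] -> 9 lines: gasxv iui gjnjy fkhh rsl gyar vture rjbj zrg
Hunk 2: at line 5 remove [vture] add [sfooe,nnja] -> 10 lines: gasxv iui gjnjy fkhh rsl gyar sfooe nnja rjbj zrg
Hunk 3: at line 3 remove [rsl,gyar,sfooe] add [sbgki,jjdl] -> 9 lines: gasxv iui gjnjy fkhh sbgki jjdl nnja rjbj zrg
Hunk 4: at line 3 remove [sbgki] add [msxzt,ufbzi,ogvk] -> 11 lines: gasxv iui gjnjy fkhh msxzt ufbzi ogvk jjdl nnja rjbj zrg
Hunk 5: at line 3 remove [fkhh] add [adjbp,nhznq] -> 12 lines: gasxv iui gjnjy adjbp nhznq msxzt ufbzi ogvk jjdl nnja rjbj zrg
Hunk 6: at line 6 remove [ufbzi,ogvk] add [way,dzjn] -> 12 lines: gasxv iui gjnjy adjbp nhznq msxzt way dzjn jjdl nnja rjbj zrg
Final line 10: nnja

Answer: nnja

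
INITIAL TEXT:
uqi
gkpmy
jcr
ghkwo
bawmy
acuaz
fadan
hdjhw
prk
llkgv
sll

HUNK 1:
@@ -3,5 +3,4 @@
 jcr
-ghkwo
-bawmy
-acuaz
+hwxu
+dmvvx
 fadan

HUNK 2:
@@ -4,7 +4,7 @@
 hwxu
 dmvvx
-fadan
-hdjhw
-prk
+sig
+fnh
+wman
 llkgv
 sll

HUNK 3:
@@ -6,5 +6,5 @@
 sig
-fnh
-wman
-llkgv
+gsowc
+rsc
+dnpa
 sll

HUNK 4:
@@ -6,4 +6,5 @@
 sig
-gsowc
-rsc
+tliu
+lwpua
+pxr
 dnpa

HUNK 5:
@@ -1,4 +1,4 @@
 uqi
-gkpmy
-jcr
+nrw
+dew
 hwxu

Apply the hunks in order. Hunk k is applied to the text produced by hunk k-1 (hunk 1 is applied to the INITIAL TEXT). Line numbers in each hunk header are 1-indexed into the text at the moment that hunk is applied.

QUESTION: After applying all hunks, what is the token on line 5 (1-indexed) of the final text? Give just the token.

Hunk 1: at line 3 remove [ghkwo,bawmy,acuaz] add [hwxu,dmvvx] -> 10 lines: uqi gkpmy jcr hwxu dmvvx fadan hdjhw prk llkgv sll
Hunk 2: at line 4 remove [fadan,hdjhw,prk] add [sig,fnh,wman] -> 10 lines: uqi gkpmy jcr hwxu dmvvx sig fnh wman llkgv sll
Hunk 3: at line 6 remove [fnh,wman,llkgv] add [gsowc,rsc,dnpa] -> 10 lines: uqi gkpmy jcr hwxu dmvvx sig gsowc rsc dnpa sll
Hunk 4: at line 6 remove [gsowc,rsc] add [tliu,lwpua,pxr] -> 11 lines: uqi gkpmy jcr hwxu dmvvx sig tliu lwpua pxr dnpa sll
Hunk 5: at line 1 remove [gkpmy,jcr] add [nrw,dew] -> 11 lines: uqi nrw dew hwxu dmvvx sig tliu lwpua pxr dnpa sll
Final line 5: dmvvx

Answer: dmvvx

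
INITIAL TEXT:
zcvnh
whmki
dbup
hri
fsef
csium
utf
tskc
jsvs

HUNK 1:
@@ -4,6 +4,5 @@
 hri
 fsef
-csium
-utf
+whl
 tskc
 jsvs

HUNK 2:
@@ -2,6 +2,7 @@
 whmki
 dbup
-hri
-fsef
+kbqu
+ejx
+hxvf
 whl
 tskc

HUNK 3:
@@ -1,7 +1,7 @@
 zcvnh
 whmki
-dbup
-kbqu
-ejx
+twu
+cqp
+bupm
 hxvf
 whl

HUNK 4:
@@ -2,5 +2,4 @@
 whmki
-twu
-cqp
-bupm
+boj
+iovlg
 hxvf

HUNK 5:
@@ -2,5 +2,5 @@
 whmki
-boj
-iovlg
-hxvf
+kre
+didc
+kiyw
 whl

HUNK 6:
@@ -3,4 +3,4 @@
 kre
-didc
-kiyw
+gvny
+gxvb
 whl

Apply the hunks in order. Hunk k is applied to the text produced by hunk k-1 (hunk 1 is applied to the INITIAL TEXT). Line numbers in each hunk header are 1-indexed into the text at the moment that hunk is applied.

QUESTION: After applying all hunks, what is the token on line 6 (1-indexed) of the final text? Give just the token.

Hunk 1: at line 4 remove [csium,utf] add [whl] -> 8 lines: zcvnh whmki dbup hri fsef whl tskc jsvs
Hunk 2: at line 2 remove [hri,fsef] add [kbqu,ejx,hxvf] -> 9 lines: zcvnh whmki dbup kbqu ejx hxvf whl tskc jsvs
Hunk 3: at line 1 remove [dbup,kbqu,ejx] add [twu,cqp,bupm] -> 9 lines: zcvnh whmki twu cqp bupm hxvf whl tskc jsvs
Hunk 4: at line 2 remove [twu,cqp,bupm] add [boj,iovlg] -> 8 lines: zcvnh whmki boj iovlg hxvf whl tskc jsvs
Hunk 5: at line 2 remove [boj,iovlg,hxvf] add [kre,didc,kiyw] -> 8 lines: zcvnh whmki kre didc kiyw whl tskc jsvs
Hunk 6: at line 3 remove [didc,kiyw] add [gvny,gxvb] -> 8 lines: zcvnh whmki kre gvny gxvb whl tskc jsvs
Final line 6: whl

Answer: whl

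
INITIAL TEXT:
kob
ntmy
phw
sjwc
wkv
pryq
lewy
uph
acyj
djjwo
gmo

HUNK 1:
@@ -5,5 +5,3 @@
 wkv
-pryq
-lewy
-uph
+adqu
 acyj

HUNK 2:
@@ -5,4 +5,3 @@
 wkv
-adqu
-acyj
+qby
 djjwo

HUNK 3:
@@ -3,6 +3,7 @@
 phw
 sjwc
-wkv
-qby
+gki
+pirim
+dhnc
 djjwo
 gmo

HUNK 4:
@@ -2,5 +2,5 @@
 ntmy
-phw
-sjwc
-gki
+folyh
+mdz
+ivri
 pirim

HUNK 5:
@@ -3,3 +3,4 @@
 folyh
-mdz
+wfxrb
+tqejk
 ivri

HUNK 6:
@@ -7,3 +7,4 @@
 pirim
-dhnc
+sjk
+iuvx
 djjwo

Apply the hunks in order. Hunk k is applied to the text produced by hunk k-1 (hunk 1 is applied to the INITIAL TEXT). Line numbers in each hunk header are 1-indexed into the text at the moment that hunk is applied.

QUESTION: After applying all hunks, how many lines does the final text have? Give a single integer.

Answer: 11

Derivation:
Hunk 1: at line 5 remove [pryq,lewy,uph] add [adqu] -> 9 lines: kob ntmy phw sjwc wkv adqu acyj djjwo gmo
Hunk 2: at line 5 remove [adqu,acyj] add [qby] -> 8 lines: kob ntmy phw sjwc wkv qby djjwo gmo
Hunk 3: at line 3 remove [wkv,qby] add [gki,pirim,dhnc] -> 9 lines: kob ntmy phw sjwc gki pirim dhnc djjwo gmo
Hunk 4: at line 2 remove [phw,sjwc,gki] add [folyh,mdz,ivri] -> 9 lines: kob ntmy folyh mdz ivri pirim dhnc djjwo gmo
Hunk 5: at line 3 remove [mdz] add [wfxrb,tqejk] -> 10 lines: kob ntmy folyh wfxrb tqejk ivri pirim dhnc djjwo gmo
Hunk 6: at line 7 remove [dhnc] add [sjk,iuvx] -> 11 lines: kob ntmy folyh wfxrb tqejk ivri pirim sjk iuvx djjwo gmo
Final line count: 11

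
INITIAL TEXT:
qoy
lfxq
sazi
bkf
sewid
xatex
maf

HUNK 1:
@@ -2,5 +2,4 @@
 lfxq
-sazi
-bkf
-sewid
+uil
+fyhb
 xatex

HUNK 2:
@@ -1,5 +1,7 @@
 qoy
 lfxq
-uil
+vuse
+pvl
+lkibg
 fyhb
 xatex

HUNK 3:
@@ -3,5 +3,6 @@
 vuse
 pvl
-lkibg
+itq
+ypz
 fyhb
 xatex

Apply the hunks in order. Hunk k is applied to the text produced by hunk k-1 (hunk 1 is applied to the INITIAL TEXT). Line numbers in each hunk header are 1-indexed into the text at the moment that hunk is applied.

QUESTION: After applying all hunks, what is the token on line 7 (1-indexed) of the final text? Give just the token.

Hunk 1: at line 2 remove [sazi,bkf,sewid] add [uil,fyhb] -> 6 lines: qoy lfxq uil fyhb xatex maf
Hunk 2: at line 1 remove [uil] add [vuse,pvl,lkibg] -> 8 lines: qoy lfxq vuse pvl lkibg fyhb xatex maf
Hunk 3: at line 3 remove [lkibg] add [itq,ypz] -> 9 lines: qoy lfxq vuse pvl itq ypz fyhb xatex maf
Final line 7: fyhb

Answer: fyhb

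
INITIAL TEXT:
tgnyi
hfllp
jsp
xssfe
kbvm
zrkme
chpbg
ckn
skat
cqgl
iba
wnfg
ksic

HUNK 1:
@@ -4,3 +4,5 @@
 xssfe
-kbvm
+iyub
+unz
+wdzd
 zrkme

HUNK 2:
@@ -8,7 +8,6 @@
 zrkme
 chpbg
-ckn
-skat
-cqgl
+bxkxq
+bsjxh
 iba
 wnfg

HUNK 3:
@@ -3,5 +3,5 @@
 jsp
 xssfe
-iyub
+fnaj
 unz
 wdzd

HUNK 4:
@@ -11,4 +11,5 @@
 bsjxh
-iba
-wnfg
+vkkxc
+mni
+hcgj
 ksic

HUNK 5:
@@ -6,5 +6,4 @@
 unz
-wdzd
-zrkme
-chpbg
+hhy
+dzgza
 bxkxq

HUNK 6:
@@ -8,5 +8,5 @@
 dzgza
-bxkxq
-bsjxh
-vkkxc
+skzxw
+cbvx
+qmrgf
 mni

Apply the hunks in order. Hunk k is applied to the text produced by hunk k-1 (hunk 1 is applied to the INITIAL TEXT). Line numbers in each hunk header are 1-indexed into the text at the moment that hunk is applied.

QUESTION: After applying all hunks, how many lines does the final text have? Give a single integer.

Answer: 14

Derivation:
Hunk 1: at line 4 remove [kbvm] add [iyub,unz,wdzd] -> 15 lines: tgnyi hfllp jsp xssfe iyub unz wdzd zrkme chpbg ckn skat cqgl iba wnfg ksic
Hunk 2: at line 8 remove [ckn,skat,cqgl] add [bxkxq,bsjxh] -> 14 lines: tgnyi hfllp jsp xssfe iyub unz wdzd zrkme chpbg bxkxq bsjxh iba wnfg ksic
Hunk 3: at line 3 remove [iyub] add [fnaj] -> 14 lines: tgnyi hfllp jsp xssfe fnaj unz wdzd zrkme chpbg bxkxq bsjxh iba wnfg ksic
Hunk 4: at line 11 remove [iba,wnfg] add [vkkxc,mni,hcgj] -> 15 lines: tgnyi hfllp jsp xssfe fnaj unz wdzd zrkme chpbg bxkxq bsjxh vkkxc mni hcgj ksic
Hunk 5: at line 6 remove [wdzd,zrkme,chpbg] add [hhy,dzgza] -> 14 lines: tgnyi hfllp jsp xssfe fnaj unz hhy dzgza bxkxq bsjxh vkkxc mni hcgj ksic
Hunk 6: at line 8 remove [bxkxq,bsjxh,vkkxc] add [skzxw,cbvx,qmrgf] -> 14 lines: tgnyi hfllp jsp xssfe fnaj unz hhy dzgza skzxw cbvx qmrgf mni hcgj ksic
Final line count: 14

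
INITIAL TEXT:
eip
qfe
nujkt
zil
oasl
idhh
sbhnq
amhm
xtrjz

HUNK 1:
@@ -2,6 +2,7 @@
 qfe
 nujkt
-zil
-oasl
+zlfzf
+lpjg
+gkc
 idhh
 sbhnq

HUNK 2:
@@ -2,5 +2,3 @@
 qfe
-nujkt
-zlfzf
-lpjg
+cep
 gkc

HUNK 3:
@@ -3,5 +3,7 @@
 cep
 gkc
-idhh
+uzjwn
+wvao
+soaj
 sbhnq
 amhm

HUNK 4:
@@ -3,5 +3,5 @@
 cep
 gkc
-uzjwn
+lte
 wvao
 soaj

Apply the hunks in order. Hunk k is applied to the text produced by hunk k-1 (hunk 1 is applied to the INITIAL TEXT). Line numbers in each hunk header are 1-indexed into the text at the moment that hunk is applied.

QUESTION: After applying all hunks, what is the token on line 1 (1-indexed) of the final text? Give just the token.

Answer: eip

Derivation:
Hunk 1: at line 2 remove [zil,oasl] add [zlfzf,lpjg,gkc] -> 10 lines: eip qfe nujkt zlfzf lpjg gkc idhh sbhnq amhm xtrjz
Hunk 2: at line 2 remove [nujkt,zlfzf,lpjg] add [cep] -> 8 lines: eip qfe cep gkc idhh sbhnq amhm xtrjz
Hunk 3: at line 3 remove [idhh] add [uzjwn,wvao,soaj] -> 10 lines: eip qfe cep gkc uzjwn wvao soaj sbhnq amhm xtrjz
Hunk 4: at line 3 remove [uzjwn] add [lte] -> 10 lines: eip qfe cep gkc lte wvao soaj sbhnq amhm xtrjz
Final line 1: eip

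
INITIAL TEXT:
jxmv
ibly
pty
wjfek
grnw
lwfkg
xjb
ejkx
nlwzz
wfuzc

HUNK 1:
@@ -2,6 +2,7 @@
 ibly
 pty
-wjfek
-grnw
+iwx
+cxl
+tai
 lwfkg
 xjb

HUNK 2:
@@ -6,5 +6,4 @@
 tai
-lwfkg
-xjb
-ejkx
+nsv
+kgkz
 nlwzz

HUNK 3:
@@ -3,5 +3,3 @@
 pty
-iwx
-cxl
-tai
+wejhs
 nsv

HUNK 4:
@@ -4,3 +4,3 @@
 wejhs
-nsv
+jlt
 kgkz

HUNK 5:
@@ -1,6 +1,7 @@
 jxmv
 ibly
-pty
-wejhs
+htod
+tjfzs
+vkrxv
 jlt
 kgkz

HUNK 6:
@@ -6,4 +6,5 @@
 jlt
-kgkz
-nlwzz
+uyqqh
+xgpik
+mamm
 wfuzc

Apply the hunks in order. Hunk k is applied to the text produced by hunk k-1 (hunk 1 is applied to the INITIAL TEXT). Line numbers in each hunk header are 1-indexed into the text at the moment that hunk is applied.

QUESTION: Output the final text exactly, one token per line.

Hunk 1: at line 2 remove [wjfek,grnw] add [iwx,cxl,tai] -> 11 lines: jxmv ibly pty iwx cxl tai lwfkg xjb ejkx nlwzz wfuzc
Hunk 2: at line 6 remove [lwfkg,xjb,ejkx] add [nsv,kgkz] -> 10 lines: jxmv ibly pty iwx cxl tai nsv kgkz nlwzz wfuzc
Hunk 3: at line 3 remove [iwx,cxl,tai] add [wejhs] -> 8 lines: jxmv ibly pty wejhs nsv kgkz nlwzz wfuzc
Hunk 4: at line 4 remove [nsv] add [jlt] -> 8 lines: jxmv ibly pty wejhs jlt kgkz nlwzz wfuzc
Hunk 5: at line 1 remove [pty,wejhs] add [htod,tjfzs,vkrxv] -> 9 lines: jxmv ibly htod tjfzs vkrxv jlt kgkz nlwzz wfuzc
Hunk 6: at line 6 remove [kgkz,nlwzz] add [uyqqh,xgpik,mamm] -> 10 lines: jxmv ibly htod tjfzs vkrxv jlt uyqqh xgpik mamm wfuzc

Answer: jxmv
ibly
htod
tjfzs
vkrxv
jlt
uyqqh
xgpik
mamm
wfuzc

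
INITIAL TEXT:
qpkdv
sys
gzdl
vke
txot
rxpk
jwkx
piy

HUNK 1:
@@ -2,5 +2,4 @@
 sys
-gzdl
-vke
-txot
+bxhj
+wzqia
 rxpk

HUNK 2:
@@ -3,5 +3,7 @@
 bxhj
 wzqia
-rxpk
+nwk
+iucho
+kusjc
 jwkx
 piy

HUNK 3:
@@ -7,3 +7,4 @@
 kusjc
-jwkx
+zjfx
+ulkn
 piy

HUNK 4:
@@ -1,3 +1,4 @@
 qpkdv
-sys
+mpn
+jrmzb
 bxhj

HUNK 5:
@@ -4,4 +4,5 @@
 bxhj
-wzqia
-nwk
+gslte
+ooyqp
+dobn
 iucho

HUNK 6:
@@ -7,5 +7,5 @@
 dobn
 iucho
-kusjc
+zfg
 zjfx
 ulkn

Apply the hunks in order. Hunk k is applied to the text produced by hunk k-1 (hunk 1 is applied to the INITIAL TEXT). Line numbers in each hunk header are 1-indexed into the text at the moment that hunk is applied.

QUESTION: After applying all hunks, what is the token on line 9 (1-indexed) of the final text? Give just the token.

Answer: zfg

Derivation:
Hunk 1: at line 2 remove [gzdl,vke,txot] add [bxhj,wzqia] -> 7 lines: qpkdv sys bxhj wzqia rxpk jwkx piy
Hunk 2: at line 3 remove [rxpk] add [nwk,iucho,kusjc] -> 9 lines: qpkdv sys bxhj wzqia nwk iucho kusjc jwkx piy
Hunk 3: at line 7 remove [jwkx] add [zjfx,ulkn] -> 10 lines: qpkdv sys bxhj wzqia nwk iucho kusjc zjfx ulkn piy
Hunk 4: at line 1 remove [sys] add [mpn,jrmzb] -> 11 lines: qpkdv mpn jrmzb bxhj wzqia nwk iucho kusjc zjfx ulkn piy
Hunk 5: at line 4 remove [wzqia,nwk] add [gslte,ooyqp,dobn] -> 12 lines: qpkdv mpn jrmzb bxhj gslte ooyqp dobn iucho kusjc zjfx ulkn piy
Hunk 6: at line 7 remove [kusjc] add [zfg] -> 12 lines: qpkdv mpn jrmzb bxhj gslte ooyqp dobn iucho zfg zjfx ulkn piy
Final line 9: zfg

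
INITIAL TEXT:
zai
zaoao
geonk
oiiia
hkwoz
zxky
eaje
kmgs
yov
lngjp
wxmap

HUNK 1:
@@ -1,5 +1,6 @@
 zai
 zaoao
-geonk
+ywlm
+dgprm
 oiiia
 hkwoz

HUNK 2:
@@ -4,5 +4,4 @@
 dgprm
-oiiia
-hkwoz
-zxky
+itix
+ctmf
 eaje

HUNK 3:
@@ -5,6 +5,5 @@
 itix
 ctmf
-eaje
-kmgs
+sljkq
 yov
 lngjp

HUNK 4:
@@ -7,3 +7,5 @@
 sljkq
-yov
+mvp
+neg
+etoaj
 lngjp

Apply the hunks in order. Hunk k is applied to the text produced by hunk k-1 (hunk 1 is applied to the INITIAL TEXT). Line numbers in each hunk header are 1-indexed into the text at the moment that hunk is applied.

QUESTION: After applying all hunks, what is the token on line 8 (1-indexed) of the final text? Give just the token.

Answer: mvp

Derivation:
Hunk 1: at line 1 remove [geonk] add [ywlm,dgprm] -> 12 lines: zai zaoao ywlm dgprm oiiia hkwoz zxky eaje kmgs yov lngjp wxmap
Hunk 2: at line 4 remove [oiiia,hkwoz,zxky] add [itix,ctmf] -> 11 lines: zai zaoao ywlm dgprm itix ctmf eaje kmgs yov lngjp wxmap
Hunk 3: at line 5 remove [eaje,kmgs] add [sljkq] -> 10 lines: zai zaoao ywlm dgprm itix ctmf sljkq yov lngjp wxmap
Hunk 4: at line 7 remove [yov] add [mvp,neg,etoaj] -> 12 lines: zai zaoao ywlm dgprm itix ctmf sljkq mvp neg etoaj lngjp wxmap
Final line 8: mvp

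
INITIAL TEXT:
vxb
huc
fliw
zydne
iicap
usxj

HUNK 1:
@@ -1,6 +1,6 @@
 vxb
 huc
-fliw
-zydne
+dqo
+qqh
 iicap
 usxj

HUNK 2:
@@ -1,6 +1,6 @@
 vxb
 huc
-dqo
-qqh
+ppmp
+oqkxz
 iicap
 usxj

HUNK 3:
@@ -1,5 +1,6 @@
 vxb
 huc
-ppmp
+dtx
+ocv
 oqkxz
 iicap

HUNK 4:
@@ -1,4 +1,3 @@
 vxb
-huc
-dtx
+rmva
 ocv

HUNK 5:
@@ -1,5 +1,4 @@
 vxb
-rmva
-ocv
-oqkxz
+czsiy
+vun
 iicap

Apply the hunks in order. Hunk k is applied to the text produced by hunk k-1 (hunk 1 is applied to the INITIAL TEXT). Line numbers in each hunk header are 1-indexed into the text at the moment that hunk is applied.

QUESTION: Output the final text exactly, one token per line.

Hunk 1: at line 1 remove [fliw,zydne] add [dqo,qqh] -> 6 lines: vxb huc dqo qqh iicap usxj
Hunk 2: at line 1 remove [dqo,qqh] add [ppmp,oqkxz] -> 6 lines: vxb huc ppmp oqkxz iicap usxj
Hunk 3: at line 1 remove [ppmp] add [dtx,ocv] -> 7 lines: vxb huc dtx ocv oqkxz iicap usxj
Hunk 4: at line 1 remove [huc,dtx] add [rmva] -> 6 lines: vxb rmva ocv oqkxz iicap usxj
Hunk 5: at line 1 remove [rmva,ocv,oqkxz] add [czsiy,vun] -> 5 lines: vxb czsiy vun iicap usxj

Answer: vxb
czsiy
vun
iicap
usxj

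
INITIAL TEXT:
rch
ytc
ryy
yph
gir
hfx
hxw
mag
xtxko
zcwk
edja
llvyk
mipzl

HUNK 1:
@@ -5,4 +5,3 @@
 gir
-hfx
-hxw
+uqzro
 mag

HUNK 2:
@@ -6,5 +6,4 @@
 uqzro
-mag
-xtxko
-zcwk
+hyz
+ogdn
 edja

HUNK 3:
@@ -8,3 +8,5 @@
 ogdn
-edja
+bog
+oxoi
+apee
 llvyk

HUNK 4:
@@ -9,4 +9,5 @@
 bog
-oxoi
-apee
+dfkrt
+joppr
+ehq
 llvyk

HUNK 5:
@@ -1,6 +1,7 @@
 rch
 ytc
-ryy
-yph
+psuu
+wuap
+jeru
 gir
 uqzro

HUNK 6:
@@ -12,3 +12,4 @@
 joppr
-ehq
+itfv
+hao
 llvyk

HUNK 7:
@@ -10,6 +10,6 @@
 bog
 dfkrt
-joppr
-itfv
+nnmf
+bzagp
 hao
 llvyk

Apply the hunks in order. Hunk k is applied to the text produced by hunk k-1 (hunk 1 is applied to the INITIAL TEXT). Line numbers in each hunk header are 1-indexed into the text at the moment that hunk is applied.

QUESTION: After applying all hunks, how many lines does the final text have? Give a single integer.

Hunk 1: at line 5 remove [hfx,hxw] add [uqzro] -> 12 lines: rch ytc ryy yph gir uqzro mag xtxko zcwk edja llvyk mipzl
Hunk 2: at line 6 remove [mag,xtxko,zcwk] add [hyz,ogdn] -> 11 lines: rch ytc ryy yph gir uqzro hyz ogdn edja llvyk mipzl
Hunk 3: at line 8 remove [edja] add [bog,oxoi,apee] -> 13 lines: rch ytc ryy yph gir uqzro hyz ogdn bog oxoi apee llvyk mipzl
Hunk 4: at line 9 remove [oxoi,apee] add [dfkrt,joppr,ehq] -> 14 lines: rch ytc ryy yph gir uqzro hyz ogdn bog dfkrt joppr ehq llvyk mipzl
Hunk 5: at line 1 remove [ryy,yph] add [psuu,wuap,jeru] -> 15 lines: rch ytc psuu wuap jeru gir uqzro hyz ogdn bog dfkrt joppr ehq llvyk mipzl
Hunk 6: at line 12 remove [ehq] add [itfv,hao] -> 16 lines: rch ytc psuu wuap jeru gir uqzro hyz ogdn bog dfkrt joppr itfv hao llvyk mipzl
Hunk 7: at line 10 remove [joppr,itfv] add [nnmf,bzagp] -> 16 lines: rch ytc psuu wuap jeru gir uqzro hyz ogdn bog dfkrt nnmf bzagp hao llvyk mipzl
Final line count: 16

Answer: 16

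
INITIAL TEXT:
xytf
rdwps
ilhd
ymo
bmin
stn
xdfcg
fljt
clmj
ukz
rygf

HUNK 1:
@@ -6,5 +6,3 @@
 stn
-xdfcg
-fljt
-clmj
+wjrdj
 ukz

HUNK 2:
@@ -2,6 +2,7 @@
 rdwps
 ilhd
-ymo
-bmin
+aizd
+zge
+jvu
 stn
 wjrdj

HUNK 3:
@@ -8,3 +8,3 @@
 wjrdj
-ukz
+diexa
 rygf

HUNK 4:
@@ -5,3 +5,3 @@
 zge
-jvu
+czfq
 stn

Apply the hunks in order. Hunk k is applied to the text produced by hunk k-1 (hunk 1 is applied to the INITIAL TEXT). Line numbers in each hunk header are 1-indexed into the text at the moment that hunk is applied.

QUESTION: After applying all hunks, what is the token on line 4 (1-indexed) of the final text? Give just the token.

Answer: aizd

Derivation:
Hunk 1: at line 6 remove [xdfcg,fljt,clmj] add [wjrdj] -> 9 lines: xytf rdwps ilhd ymo bmin stn wjrdj ukz rygf
Hunk 2: at line 2 remove [ymo,bmin] add [aizd,zge,jvu] -> 10 lines: xytf rdwps ilhd aizd zge jvu stn wjrdj ukz rygf
Hunk 3: at line 8 remove [ukz] add [diexa] -> 10 lines: xytf rdwps ilhd aizd zge jvu stn wjrdj diexa rygf
Hunk 4: at line 5 remove [jvu] add [czfq] -> 10 lines: xytf rdwps ilhd aizd zge czfq stn wjrdj diexa rygf
Final line 4: aizd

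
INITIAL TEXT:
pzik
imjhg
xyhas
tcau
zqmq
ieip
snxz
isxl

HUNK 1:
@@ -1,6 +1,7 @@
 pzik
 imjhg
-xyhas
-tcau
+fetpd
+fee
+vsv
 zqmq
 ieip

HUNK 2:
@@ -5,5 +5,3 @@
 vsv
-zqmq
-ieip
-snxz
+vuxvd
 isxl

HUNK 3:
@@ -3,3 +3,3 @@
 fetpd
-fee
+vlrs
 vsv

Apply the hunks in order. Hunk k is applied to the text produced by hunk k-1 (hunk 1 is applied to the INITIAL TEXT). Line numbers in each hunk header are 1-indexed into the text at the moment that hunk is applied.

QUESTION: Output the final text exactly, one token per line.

Hunk 1: at line 1 remove [xyhas,tcau] add [fetpd,fee,vsv] -> 9 lines: pzik imjhg fetpd fee vsv zqmq ieip snxz isxl
Hunk 2: at line 5 remove [zqmq,ieip,snxz] add [vuxvd] -> 7 lines: pzik imjhg fetpd fee vsv vuxvd isxl
Hunk 3: at line 3 remove [fee] add [vlrs] -> 7 lines: pzik imjhg fetpd vlrs vsv vuxvd isxl

Answer: pzik
imjhg
fetpd
vlrs
vsv
vuxvd
isxl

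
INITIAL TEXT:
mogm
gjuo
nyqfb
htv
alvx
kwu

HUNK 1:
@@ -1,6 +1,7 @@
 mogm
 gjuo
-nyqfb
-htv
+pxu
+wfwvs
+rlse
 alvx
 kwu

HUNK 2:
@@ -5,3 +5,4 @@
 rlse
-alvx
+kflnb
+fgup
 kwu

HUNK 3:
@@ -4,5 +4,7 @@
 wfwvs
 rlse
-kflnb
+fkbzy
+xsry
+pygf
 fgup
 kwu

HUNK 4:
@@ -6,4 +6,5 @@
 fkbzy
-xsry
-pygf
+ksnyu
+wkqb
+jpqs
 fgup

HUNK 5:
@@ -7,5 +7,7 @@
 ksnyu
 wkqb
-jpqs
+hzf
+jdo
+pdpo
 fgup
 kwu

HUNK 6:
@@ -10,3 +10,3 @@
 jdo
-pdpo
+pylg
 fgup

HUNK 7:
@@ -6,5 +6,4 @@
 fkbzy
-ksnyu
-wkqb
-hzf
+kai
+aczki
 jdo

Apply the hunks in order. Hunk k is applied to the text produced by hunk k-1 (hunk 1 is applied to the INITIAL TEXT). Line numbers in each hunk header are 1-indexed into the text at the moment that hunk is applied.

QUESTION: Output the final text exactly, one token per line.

Hunk 1: at line 1 remove [nyqfb,htv] add [pxu,wfwvs,rlse] -> 7 lines: mogm gjuo pxu wfwvs rlse alvx kwu
Hunk 2: at line 5 remove [alvx] add [kflnb,fgup] -> 8 lines: mogm gjuo pxu wfwvs rlse kflnb fgup kwu
Hunk 3: at line 4 remove [kflnb] add [fkbzy,xsry,pygf] -> 10 lines: mogm gjuo pxu wfwvs rlse fkbzy xsry pygf fgup kwu
Hunk 4: at line 6 remove [xsry,pygf] add [ksnyu,wkqb,jpqs] -> 11 lines: mogm gjuo pxu wfwvs rlse fkbzy ksnyu wkqb jpqs fgup kwu
Hunk 5: at line 7 remove [jpqs] add [hzf,jdo,pdpo] -> 13 lines: mogm gjuo pxu wfwvs rlse fkbzy ksnyu wkqb hzf jdo pdpo fgup kwu
Hunk 6: at line 10 remove [pdpo] add [pylg] -> 13 lines: mogm gjuo pxu wfwvs rlse fkbzy ksnyu wkqb hzf jdo pylg fgup kwu
Hunk 7: at line 6 remove [ksnyu,wkqb,hzf] add [kai,aczki] -> 12 lines: mogm gjuo pxu wfwvs rlse fkbzy kai aczki jdo pylg fgup kwu

Answer: mogm
gjuo
pxu
wfwvs
rlse
fkbzy
kai
aczki
jdo
pylg
fgup
kwu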